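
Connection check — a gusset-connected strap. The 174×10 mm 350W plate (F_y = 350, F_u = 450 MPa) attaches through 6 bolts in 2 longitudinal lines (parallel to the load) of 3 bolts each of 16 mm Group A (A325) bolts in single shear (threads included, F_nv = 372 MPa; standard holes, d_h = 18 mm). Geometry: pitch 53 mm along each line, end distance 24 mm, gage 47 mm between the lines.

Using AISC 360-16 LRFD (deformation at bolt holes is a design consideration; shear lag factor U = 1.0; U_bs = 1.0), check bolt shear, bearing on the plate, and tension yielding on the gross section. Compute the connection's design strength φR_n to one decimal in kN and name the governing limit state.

336.6 kN (bolt shear governs)

Bolt shear: A_b = π(16)²/4 = 201.06 mm². φR_n = 0.75 × 372 × 201.06 × 6 × 1 = 336.6 kN.
Bearing (10 mm plate, F_u = 450 MPa): end bolts L_c = 24 − 18/2 = 15, R_n = min(1.2×15×10×450, 2.4×16×10×450) = 81 kN/bolt; interior L_c = 53 − 18 = 35, R_n = 172.8 kN/bolt. φR_n = 0.75 × (2×81 + 4×172.8) = 639.9 kN.
Tension yield (gross): A_g = 174×10 = 1740 mm². φR_n = 0.90 × 350 × 1740 = 548.1 kN.
Governing: min(336.6, 639.9, 548.1) = 336.6 kN → bolt shear.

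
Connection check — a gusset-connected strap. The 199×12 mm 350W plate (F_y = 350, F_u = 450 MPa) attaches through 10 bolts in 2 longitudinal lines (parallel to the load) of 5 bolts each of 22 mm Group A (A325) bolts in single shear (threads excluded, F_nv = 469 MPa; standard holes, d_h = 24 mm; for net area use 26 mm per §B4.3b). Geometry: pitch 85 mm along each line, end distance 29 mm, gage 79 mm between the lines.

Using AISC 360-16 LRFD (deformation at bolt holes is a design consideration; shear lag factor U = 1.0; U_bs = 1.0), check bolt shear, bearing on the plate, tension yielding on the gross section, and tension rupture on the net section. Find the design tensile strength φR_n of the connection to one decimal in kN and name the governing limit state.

595.4 kN (net-section rupture governs)

Bolt shear: A_b = π(22)²/4 = 380.13 mm². φR_n = 0.75 × 469 × 380.13 × 10 × 1 = 1337.1 kN.
Bearing (12 mm plate, F_u = 450 MPa): end bolts L_c = 29 − 24/2 = 17, R_n = min(1.2×17×12×450, 2.4×22×12×450) = 110.16 kN/bolt; interior L_c = 85 − 24 = 61, R_n = 285.12 kN/bolt. φR_n = 0.75 × (2×110.16 + 8×285.12) = 1876.0 kN.
Tension yield (gross): A_g = 199×12 = 2388 mm². φR_n = 0.90 × 350 × 2388 = 752.2 kN.
Tension rupture (net): A_n = (199 − 2×26)×12 = 1764 mm² (U = 1.0, A_e = A_n). φR_n = 0.75 × 450 × 1764 = 595.4 kN.
Governing: min(1337.1, 1876.0, 752.2, 595.4) = 595.4 kN → net-section rupture.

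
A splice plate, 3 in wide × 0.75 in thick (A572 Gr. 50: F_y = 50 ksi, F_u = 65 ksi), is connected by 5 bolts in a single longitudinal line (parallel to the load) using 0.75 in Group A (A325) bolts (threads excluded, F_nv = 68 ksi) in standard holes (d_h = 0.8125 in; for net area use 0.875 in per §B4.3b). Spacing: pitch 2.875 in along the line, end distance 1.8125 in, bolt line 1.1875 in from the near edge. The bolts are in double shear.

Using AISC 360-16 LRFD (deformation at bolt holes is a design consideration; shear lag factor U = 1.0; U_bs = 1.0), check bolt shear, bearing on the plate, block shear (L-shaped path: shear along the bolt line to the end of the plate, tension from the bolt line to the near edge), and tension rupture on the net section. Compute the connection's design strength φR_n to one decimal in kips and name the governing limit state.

77.7 kips (net-section rupture governs)

Bolt shear: A_b = π(0.75)²/4 = 0.44179 in². φR_n = 0.75 × 68 × 0.44179 × 5 × 2 = 225.3 kips.
Bearing (0.75 in plate, F_u = 65 ksi): end bolts L_c = 1.8125 − 0.8125/2 = 1.40625, R_n = min(1.2×1.40625×0.75×65, 2.4×0.75×0.75×65) = 82.266 kips/bolt; interior L_c = 2.875 − 0.8125 = 2.0625, R_n = 87.75 kips/bolt. φR_n = 0.75 × (1×82.266 + 4×87.75) = 324.9 kips.
Block shear: shear path 1×[1.8125+4×2.875] = 1×13.3125 in, A_gv = 9.9844, A_nv = 1×(13.3125 − 4.5×0.875)×0.75 = 7.0313 in²; tension to near edge: (1.1875 − 0.5×0.875)×0.75 = 0.5625 in². R_n = min(0.6×65×7.0313, 0.6×50×9.9844) + 1.0×65×0.5625 = min(274.22, 299.53) + 36.563 = 310.78 kips. φR_n = 0.75 × 310.78 = 233.1 kips.
Tension rupture (net): A_n = (3 − 1×0.875)×0.75 = 1.5938 in² (U = 1.0, A_e = A_n). φR_n = 0.75 × 65 × 1.5938 = 77.7 kips.
Governing: min(225.3, 324.9, 233.1, 77.7) = 77.7 kips → net-section rupture.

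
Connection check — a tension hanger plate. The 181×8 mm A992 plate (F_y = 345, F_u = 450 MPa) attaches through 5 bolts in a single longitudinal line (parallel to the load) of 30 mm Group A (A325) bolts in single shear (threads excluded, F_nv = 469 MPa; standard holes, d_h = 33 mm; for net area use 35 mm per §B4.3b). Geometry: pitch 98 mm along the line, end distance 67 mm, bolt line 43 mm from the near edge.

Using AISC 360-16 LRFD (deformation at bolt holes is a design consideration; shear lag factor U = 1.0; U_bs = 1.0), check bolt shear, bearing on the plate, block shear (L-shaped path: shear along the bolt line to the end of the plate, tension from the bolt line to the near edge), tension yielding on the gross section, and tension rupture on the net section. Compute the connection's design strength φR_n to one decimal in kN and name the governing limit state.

Bolt shear: A_b = π(30)²/4 = 706.86 mm². φR_n = 0.75 × 469 × 706.86 × 5 × 1 = 1243.2 kN.
Bearing (8 mm plate, F_u = 450 MPa): end bolts L_c = 67 − 33/2 = 50.5, R_n = min(1.2×50.5×8×450, 2.4×30×8×450) = 218.16 kN/bolt; interior L_c = 98 − 33 = 65, R_n = 259.2 kN/bolt. φR_n = 0.75 × (1×218.16 + 4×259.2) = 941.2 kN.
Block shear: shear path 1×[67+4×98] = 1×459 mm, A_gv = 3672, A_nv = 1×(459 − 4.5×35)×8 = 2412 mm²; tension to near edge: (43 − 0.5×35)×8 = 204 mm². R_n = min(0.6×450×2412, 0.6×345×3672) + 1.0×450×204 = min(651.24, 760.1) + 91.8 = 743.04 kN. φR_n = 0.75 × 743.04 = 557.3 kN.
Tension yield (gross): A_g = 181×8 = 1448 mm². φR_n = 0.90 × 345 × 1448 = 449.6 kN.
Tension rupture (net): A_n = (181 − 1×35)×8 = 1168 mm² (U = 1.0, A_e = A_n). φR_n = 0.75 × 450 × 1168 = 394.2 kN.
Governing: min(1243.2, 941.2, 557.3, 449.6, 394.2) = 394.2 kN → net-section rupture.

394.2 kN (net-section rupture governs)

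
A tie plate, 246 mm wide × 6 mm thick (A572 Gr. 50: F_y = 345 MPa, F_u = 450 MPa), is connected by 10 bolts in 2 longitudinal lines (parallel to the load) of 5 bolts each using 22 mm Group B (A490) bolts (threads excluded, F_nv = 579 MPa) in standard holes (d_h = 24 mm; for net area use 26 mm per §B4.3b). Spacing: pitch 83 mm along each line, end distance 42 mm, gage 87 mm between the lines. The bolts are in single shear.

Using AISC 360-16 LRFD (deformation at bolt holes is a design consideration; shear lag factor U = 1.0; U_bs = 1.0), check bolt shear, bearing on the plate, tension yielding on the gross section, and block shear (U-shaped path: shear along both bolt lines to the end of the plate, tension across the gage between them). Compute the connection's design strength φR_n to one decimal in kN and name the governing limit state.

458.3 kN (gross-section yield governs)

Bolt shear: A_b = π(22)²/4 = 380.13 mm². φR_n = 0.75 × 579 × 380.13 × 10 × 1 = 1650.7 kN.
Bearing (6 mm plate, F_u = 450 MPa): end bolts L_c = 42 − 24/2 = 30, R_n = min(1.2×30×6×450, 2.4×22×6×450) = 97.2 kN/bolt; interior L_c = 83 − 24 = 59, R_n = 142.56 kN/bolt. φR_n = 0.75 × (2×97.2 + 8×142.56) = 1001.2 kN.
Tension yield (gross): A_g = 246×6 = 1476 mm². φR_n = 0.90 × 345 × 1476 = 458.3 kN.
Block shear: shear path 2×[42+4×83] = 2×374 mm, A_gv = 4488, A_nv = 2×(374 − 4.5×26)×6 = 3084 mm²; tension across gage: (87 − 1×26)×6 = 366 mm². R_n = min(0.6×450×3084, 0.6×345×4488) + 1.0×450×366 = min(832.68, 929.02) + 164.7 = 997.38 kN. φR_n = 0.75 × 997.38 = 748.0 kN.
Governing: min(1650.7, 1001.2, 458.3, 748.0) = 458.3 kN → gross-section yield.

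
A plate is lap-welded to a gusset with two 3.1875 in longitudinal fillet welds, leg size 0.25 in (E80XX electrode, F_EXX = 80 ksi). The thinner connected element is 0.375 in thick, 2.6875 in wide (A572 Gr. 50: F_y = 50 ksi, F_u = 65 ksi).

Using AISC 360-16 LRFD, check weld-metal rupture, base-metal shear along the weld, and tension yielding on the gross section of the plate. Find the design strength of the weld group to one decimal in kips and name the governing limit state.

40.6 kips (weld metal governs)

Weld metal: throat = 0.707×0.25 = 0.17675 in, L = 2×3.1875 = 6.375 in. φR_n = 0.75 × 0.6 × 80 × 0.17675 × 6.375 = 40.6 kips.
Base metal shear (0.375 in plate): yield φR_n = 1.0×0.6×50×0.375×6.375 = 71.7 kips; rupture φR_n = 0.75×0.6×65×0.375×6.375 = 69.9 kips; take 69.9 kips (rupture).
Tension yield (gross): A_g = 2.6875×0.375 = 1.0078 in². φR_n = 0.90 × 50 × 1.0078 = 45.4 kips.
Governing: min(40.6, 69.9, 45.4) = 40.6 kips → weld metal.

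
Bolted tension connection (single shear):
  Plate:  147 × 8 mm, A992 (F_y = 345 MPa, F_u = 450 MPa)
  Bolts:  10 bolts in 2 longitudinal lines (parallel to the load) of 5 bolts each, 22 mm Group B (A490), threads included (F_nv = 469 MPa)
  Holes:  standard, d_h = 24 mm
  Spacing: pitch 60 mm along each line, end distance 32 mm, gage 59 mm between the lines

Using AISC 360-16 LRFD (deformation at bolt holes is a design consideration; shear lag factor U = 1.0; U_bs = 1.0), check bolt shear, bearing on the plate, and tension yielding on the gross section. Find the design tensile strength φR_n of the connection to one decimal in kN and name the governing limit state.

365.1 kN (gross-section yield governs)

Bolt shear: A_b = π(22)²/4 = 380.13 mm². φR_n = 0.75 × 469 × 380.13 × 10 × 1 = 1337.1 kN.
Bearing (8 mm plate, F_u = 450 MPa): end bolts L_c = 32 − 24/2 = 20, R_n = min(1.2×20×8×450, 2.4×22×8×450) = 86.4 kN/bolt; interior L_c = 60 − 24 = 36, R_n = 155.52 kN/bolt. φR_n = 0.75 × (2×86.4 + 8×155.52) = 1062.7 kN.
Tension yield (gross): A_g = 147×8 = 1176 mm². φR_n = 0.90 × 345 × 1176 = 365.1 kN.
Governing: min(1337.1, 1062.7, 365.1) = 365.1 kN → gross-section yield.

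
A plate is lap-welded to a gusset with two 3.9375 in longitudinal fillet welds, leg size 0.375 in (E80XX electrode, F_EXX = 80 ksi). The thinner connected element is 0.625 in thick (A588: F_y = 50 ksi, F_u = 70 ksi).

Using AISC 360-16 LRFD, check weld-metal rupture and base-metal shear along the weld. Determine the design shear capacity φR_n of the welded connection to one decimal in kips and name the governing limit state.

Weld metal: throat = 0.707×0.375 = 0.26513 in, L = 2×3.9375 = 7.875 in. φR_n = 0.75 × 0.6 × 80 × 0.26513 × 7.875 = 75.2 kips.
Base metal shear (0.625 in plate): yield φR_n = 1.0×0.6×50×0.625×7.875 = 147.7 kips; rupture φR_n = 0.75×0.6×70×0.625×7.875 = 155.0 kips; take 147.7 kips (yield).
Governing: min(75.2, 147.7) = 75.2 kips → weld metal.

75.2 kips (weld metal governs)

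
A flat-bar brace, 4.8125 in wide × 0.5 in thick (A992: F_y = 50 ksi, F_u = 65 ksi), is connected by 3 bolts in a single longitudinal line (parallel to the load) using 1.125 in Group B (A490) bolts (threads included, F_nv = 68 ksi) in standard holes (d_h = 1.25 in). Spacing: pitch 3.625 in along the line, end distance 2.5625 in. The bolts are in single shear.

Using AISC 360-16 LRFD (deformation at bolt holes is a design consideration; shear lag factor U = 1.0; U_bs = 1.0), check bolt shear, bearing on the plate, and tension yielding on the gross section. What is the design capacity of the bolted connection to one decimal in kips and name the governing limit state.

108.3 kips (gross-section yield governs)

Bolt shear: A_b = π(1.125)²/4 = 0.99402 in². φR_n = 0.75 × 68 × 0.99402 × 3 × 1 = 152.1 kips.
Bearing (0.5 in plate, F_u = 65 ksi): end bolts L_c = 2.5625 − 1.25/2 = 1.9375, R_n = min(1.2×1.9375×0.5×65, 2.4×1.125×0.5×65) = 75.563 kips/bolt; interior L_c = 3.625 − 1.25 = 2.375, R_n = 87.75 kips/bolt. φR_n = 0.75 × (1×75.563 + 2×87.75) = 188.3 kips.
Tension yield (gross): A_g = 4.8125×0.5 = 2.4063 in². φR_n = 0.90 × 50 × 2.4063 = 108.3 kips.
Governing: min(152.1, 188.3, 108.3) = 108.3 kips → gross-section yield.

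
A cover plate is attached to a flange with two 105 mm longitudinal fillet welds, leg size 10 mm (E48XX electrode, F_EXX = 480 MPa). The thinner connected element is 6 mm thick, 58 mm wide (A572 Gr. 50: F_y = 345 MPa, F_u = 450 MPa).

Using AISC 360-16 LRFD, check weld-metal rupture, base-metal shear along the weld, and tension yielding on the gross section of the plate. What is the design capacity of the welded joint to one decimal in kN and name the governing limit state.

Weld metal: throat = 0.707×10 = 7.07 mm, L = 2×105 = 210 mm. φR_n = 0.75 × 0.6 × 480 × 7.07 × 210 = 320.7 kN.
Base metal shear (6 mm plate): yield φR_n = 1.0×0.6×345×6×210 = 260.8 kN; rupture φR_n = 0.75×0.6×450×6×210 = 255.2 kN; take 255.2 kN (rupture).
Tension yield (gross): A_g = 58×6 = 348 mm². φR_n = 0.90 × 345 × 348 = 108.1 kN.
Governing: min(320.7, 255.2, 108.1) = 108.1 kN → gross-section yield.

108.1 kN (gross-section yield governs)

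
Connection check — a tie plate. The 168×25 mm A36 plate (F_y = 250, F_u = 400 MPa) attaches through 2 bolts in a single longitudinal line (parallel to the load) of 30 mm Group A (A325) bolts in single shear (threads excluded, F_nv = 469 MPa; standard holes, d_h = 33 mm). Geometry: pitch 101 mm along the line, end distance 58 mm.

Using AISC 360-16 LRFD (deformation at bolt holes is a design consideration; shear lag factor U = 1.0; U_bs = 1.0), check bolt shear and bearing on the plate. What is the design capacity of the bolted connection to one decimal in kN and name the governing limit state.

497.3 kN (bolt shear governs)

Bolt shear: A_b = π(30)²/4 = 706.86 mm². φR_n = 0.75 × 469 × 706.86 × 2 × 1 = 497.3 kN.
Bearing (25 mm plate, F_u = 400 MPa): end bolts L_c = 58 − 33/2 = 41.5, R_n = min(1.2×41.5×25×400, 2.4×30×25×400) = 498 kN/bolt; interior L_c = 101 − 33 = 68, R_n = 720 kN/bolt. φR_n = 0.75 × (1×498 + 1×720) = 913.5 kN.
Governing: min(497.3, 913.5) = 497.3 kN → bolt shear.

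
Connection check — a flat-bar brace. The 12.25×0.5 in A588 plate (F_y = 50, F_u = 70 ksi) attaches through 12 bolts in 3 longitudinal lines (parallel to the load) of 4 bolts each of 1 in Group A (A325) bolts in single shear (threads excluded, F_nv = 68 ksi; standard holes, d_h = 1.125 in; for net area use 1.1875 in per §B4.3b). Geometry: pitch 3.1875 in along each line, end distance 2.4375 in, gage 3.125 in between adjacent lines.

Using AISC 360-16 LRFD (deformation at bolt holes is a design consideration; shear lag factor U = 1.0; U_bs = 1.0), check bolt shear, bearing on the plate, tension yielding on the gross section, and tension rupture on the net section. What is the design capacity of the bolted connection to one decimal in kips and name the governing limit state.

228.0 kips (net-section rupture governs)

Bolt shear: A_b = π(1)²/4 = 0.7854 in². φR_n = 0.75 × 68 × 0.7854 × 12 × 1 = 480.7 kips.
Bearing (0.5 in plate, F_u = 70 ksi): end bolts L_c = 2.4375 − 1.125/2 = 1.875, R_n = min(1.2×1.875×0.5×70, 2.4×1×0.5×70) = 78.75 kips/bolt; interior L_c = 3.1875 − 1.125 = 2.0625, R_n = 84 kips/bolt. φR_n = 0.75 × (3×78.75 + 9×84) = 744.2 kips.
Tension yield (gross): A_g = 12.25×0.5 = 6.125 in². φR_n = 0.90 × 50 × 6.125 = 275.6 kips.
Tension rupture (net): A_n = (12.25 − 3×1.1875)×0.5 = 4.3438 in² (U = 1.0, A_e = A_n). φR_n = 0.75 × 70 × 4.3438 = 228.0 kips.
Governing: min(480.7, 744.2, 275.6, 228.0) = 228.0 kips → net-section rupture.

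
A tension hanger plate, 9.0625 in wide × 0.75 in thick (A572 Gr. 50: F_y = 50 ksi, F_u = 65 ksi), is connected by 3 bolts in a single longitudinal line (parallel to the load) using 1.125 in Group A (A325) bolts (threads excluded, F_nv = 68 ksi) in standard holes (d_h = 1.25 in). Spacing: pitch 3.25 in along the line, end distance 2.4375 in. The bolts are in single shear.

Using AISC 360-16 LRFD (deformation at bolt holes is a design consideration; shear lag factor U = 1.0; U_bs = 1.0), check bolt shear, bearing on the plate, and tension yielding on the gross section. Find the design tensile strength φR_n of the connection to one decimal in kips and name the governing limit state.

152.1 kips (bolt shear governs)

Bolt shear: A_b = π(1.125)²/4 = 0.99402 in². φR_n = 0.75 × 68 × 0.99402 × 3 × 1 = 152.1 kips.
Bearing (0.75 in plate, F_u = 65 ksi): end bolts L_c = 2.4375 − 1.25/2 = 1.8125, R_n = min(1.2×1.8125×0.75×65, 2.4×1.125×0.75×65) = 106.03 kips/bolt; interior L_c = 3.25 − 1.25 = 2, R_n = 117 kips/bolt. φR_n = 0.75 × (1×106.03 + 2×117) = 255.0 kips.
Tension yield (gross): A_g = 9.0625×0.75 = 6.7969 in². φR_n = 0.90 × 50 × 6.7969 = 305.9 kips.
Governing: min(152.1, 255.0, 305.9) = 152.1 kips → bolt shear.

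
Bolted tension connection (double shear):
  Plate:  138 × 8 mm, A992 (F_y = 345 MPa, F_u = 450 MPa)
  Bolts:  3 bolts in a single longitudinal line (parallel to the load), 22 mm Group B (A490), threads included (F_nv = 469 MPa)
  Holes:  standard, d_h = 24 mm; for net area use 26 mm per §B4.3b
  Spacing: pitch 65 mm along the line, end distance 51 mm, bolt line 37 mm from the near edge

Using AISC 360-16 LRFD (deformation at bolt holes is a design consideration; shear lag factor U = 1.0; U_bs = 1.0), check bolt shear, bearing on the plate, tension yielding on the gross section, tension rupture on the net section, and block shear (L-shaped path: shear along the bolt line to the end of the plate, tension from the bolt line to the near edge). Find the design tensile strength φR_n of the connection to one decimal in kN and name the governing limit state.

252.7 kN (block shear governs)

Bolt shear: A_b = π(22)²/4 = 380.13 mm². φR_n = 0.75 × 469 × 380.13 × 3 × 2 = 802.3 kN.
Bearing (8 mm plate, F_u = 450 MPa): end bolts L_c = 51 − 24/2 = 39, R_n = min(1.2×39×8×450, 2.4×22×8×450) = 168.48 kN/bolt; interior L_c = 65 − 24 = 41, R_n = 177.12 kN/bolt. φR_n = 0.75 × (1×168.48 + 2×177.12) = 392.0 kN.
Tension yield (gross): A_g = 138×8 = 1104 mm². φR_n = 0.90 × 345 × 1104 = 342.8 kN.
Tension rupture (net): A_n = (138 − 1×26)×8 = 896 mm² (U = 1.0, A_e = A_n). φR_n = 0.75 × 450 × 896 = 302.4 kN.
Block shear: shear path 1×[51+2×65] = 1×181 mm, A_gv = 1448, A_nv = 1×(181 − 2.5×26)×8 = 928 mm²; tension to near edge: (37 − 0.5×26)×8 = 192 mm². R_n = min(0.6×450×928, 0.6×345×1448) + 1.0×450×192 = min(250.56, 299.74) + 86.4 = 336.96 kN. φR_n = 0.75 × 336.96 = 252.7 kN.
Governing: min(802.3, 392.0, 342.8, 302.4, 252.7) = 252.7 kN → block shear.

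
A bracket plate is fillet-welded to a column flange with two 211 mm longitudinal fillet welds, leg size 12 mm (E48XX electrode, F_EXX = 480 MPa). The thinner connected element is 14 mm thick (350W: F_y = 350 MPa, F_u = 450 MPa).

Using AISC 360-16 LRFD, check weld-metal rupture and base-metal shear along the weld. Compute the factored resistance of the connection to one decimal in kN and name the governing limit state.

Weld metal: throat = 0.707×12 = 8.484 mm, L = 2×211 = 422 mm. φR_n = 0.75 × 0.6 × 480 × 8.484 × 422 = 773.3 kN.
Base metal shear (14 mm plate): yield φR_n = 1.0×0.6×350×14×422 = 1240.7 kN; rupture φR_n = 0.75×0.6×450×14×422 = 1196.4 kN; take 1196.4 kN (rupture).
Governing: min(773.3, 1196.4) = 773.3 kN → weld metal.

773.3 kN (weld metal governs)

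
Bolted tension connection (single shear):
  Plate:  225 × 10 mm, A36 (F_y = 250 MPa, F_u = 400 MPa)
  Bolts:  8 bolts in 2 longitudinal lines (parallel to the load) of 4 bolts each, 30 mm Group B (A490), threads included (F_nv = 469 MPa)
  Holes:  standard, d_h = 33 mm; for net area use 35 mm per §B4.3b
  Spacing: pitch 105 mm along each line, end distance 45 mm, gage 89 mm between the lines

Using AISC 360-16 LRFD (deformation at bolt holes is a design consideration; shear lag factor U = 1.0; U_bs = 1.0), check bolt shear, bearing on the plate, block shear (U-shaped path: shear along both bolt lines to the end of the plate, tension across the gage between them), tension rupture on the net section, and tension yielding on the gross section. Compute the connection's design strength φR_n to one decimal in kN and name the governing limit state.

Bolt shear: A_b = π(30)²/4 = 706.86 mm². φR_n = 0.75 × 469 × 706.86 × 8 × 1 = 1989.1 kN.
Bearing (10 mm plate, F_u = 400 MPa): end bolts L_c = 45 − 33/2 = 28.5, R_n = min(1.2×28.5×10×400, 2.4×30×10×400) = 136.8 kN/bolt; interior L_c = 105 − 33 = 72, R_n = 288 kN/bolt. φR_n = 0.75 × (2×136.8 + 6×288) = 1501.2 kN.
Block shear: shear path 2×[45+3×105] = 2×360 mm, A_gv = 7200, A_nv = 2×(360 − 3.5×35)×10 = 4750 mm²; tension across gage: (89 − 1×35)×10 = 540 mm². R_n = min(0.6×400×4750, 0.6×250×7200) + 1.0×400×540 = min(1140, 1080) + 216 = 1296 kN. φR_n = 0.75 × 1296 = 972.0 kN.
Tension rupture (net): A_n = (225 − 2×35)×10 = 1550 mm² (U = 1.0, A_e = A_n). φR_n = 0.75 × 400 × 1550 = 465.0 kN.
Tension yield (gross): A_g = 225×10 = 2250 mm². φR_n = 0.90 × 250 × 2250 = 506.3 kN.
Governing: min(1989.1, 1501.2, 972.0, 465.0, 506.3) = 465.0 kN → net-section rupture.

465.0 kN (net-section rupture governs)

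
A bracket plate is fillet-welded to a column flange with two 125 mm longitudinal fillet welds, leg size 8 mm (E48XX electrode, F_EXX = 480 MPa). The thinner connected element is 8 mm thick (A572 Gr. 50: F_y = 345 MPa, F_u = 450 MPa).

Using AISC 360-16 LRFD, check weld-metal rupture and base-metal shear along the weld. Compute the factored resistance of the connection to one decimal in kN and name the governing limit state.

Weld metal: throat = 0.707×8 = 5.656 mm, L = 2×125 = 250 mm. φR_n = 0.75 × 0.6 × 480 × 5.656 × 250 = 305.4 kN.
Base metal shear (8 mm plate): yield φR_n = 1.0×0.6×345×8×250 = 414.0 kN; rupture φR_n = 0.75×0.6×450×8×250 = 405.0 kN; take 405.0 kN (rupture).
Governing: min(305.4, 405.0) = 305.4 kN → weld metal.

305.4 kN (weld metal governs)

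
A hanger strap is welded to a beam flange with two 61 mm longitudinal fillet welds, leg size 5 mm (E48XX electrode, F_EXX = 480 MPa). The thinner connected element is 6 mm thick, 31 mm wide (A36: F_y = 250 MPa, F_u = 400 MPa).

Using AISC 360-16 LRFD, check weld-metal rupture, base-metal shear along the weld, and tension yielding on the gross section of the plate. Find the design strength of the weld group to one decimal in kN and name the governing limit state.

Weld metal: throat = 0.707×5 = 3.535 mm, L = 2×61 = 122 mm. φR_n = 0.75 × 0.6 × 480 × 3.535 × 122 = 93.2 kN.
Base metal shear (6 mm plate): yield φR_n = 1.0×0.6×250×6×122 = 109.8 kN; rupture φR_n = 0.75×0.6×400×6×122 = 131.8 kN; take 109.8 kN (yield).
Tension yield (gross): A_g = 31×6 = 186 mm². φR_n = 0.90 × 250 × 186 = 41.9 kN.
Governing: min(93.2, 109.8, 41.9) = 41.9 kN → gross-section yield.

41.9 kN (gross-section yield governs)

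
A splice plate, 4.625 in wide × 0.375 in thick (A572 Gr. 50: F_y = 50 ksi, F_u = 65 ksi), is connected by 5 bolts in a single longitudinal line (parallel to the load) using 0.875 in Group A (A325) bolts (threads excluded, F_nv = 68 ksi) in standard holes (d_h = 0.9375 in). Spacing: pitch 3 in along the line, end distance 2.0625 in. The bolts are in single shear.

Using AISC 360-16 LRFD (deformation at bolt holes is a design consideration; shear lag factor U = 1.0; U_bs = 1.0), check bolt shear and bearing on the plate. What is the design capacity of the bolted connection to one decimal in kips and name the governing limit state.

Bolt shear: A_b = π(0.875)²/4 = 0.60132 in². φR_n = 0.75 × 68 × 0.60132 × 5 × 1 = 153.3 kips.
Bearing (0.375 in plate, F_u = 65 ksi): end bolts L_c = 2.0625 − 0.9375/2 = 1.59375, R_n = min(1.2×1.59375×0.375×65, 2.4×0.875×0.375×65) = 46.617 kips/bolt; interior L_c = 3 − 0.9375 = 2.0625, R_n = 51.188 kips/bolt. φR_n = 0.75 × (1×46.617 + 4×51.188) = 188.5 kips.
Governing: min(153.3, 188.5) = 153.3 kips → bolt shear.

153.3 kips (bolt shear governs)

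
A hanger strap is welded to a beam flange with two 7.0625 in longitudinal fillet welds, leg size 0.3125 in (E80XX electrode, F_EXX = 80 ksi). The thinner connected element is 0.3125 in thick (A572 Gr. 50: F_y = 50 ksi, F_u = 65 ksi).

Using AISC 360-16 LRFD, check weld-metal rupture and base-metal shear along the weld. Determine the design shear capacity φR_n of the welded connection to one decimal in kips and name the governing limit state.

112.3 kips (weld metal governs)

Weld metal: throat = 0.707×0.3125 = 0.22094 in, L = 2×7.0625 = 14.125 in. φR_n = 0.75 × 0.6 × 80 × 0.22094 × 14.125 = 112.3 kips.
Base metal shear (0.3125 in plate): yield φR_n = 1.0×0.6×50×0.3125×14.125 = 132.4 kips; rupture φR_n = 0.75×0.6×65×0.3125×14.125 = 129.1 kips; take 129.1 kips (rupture).
Governing: min(112.3, 129.1) = 112.3 kips → weld metal.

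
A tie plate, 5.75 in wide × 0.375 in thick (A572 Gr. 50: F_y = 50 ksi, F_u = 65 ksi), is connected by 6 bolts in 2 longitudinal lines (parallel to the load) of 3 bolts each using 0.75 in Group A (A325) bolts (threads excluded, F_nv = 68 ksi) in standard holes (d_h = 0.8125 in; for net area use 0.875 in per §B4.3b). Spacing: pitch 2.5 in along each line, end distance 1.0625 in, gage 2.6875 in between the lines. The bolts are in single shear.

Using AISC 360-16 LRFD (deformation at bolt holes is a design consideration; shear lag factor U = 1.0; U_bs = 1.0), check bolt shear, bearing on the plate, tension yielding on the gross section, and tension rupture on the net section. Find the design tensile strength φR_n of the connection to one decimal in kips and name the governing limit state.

Bolt shear: A_b = π(0.75)²/4 = 0.44179 in². φR_n = 0.75 × 68 × 0.44179 × 6 × 1 = 135.2 kips.
Bearing (0.375 in plate, F_u = 65 ksi): end bolts L_c = 1.0625 − 0.8125/2 = 0.65625, R_n = min(1.2×0.65625×0.375×65, 2.4×0.75×0.375×65) = 19.195 kips/bolt; interior L_c = 2.5 − 0.8125 = 1.6875, R_n = 43.875 kips/bolt. φR_n = 0.75 × (2×19.195 + 4×43.875) = 160.4 kips.
Tension yield (gross): A_g = 5.75×0.375 = 2.1563 in². φR_n = 0.90 × 50 × 2.1563 = 97.0 kips.
Tension rupture (net): A_n = (5.75 − 2×0.875)×0.375 = 1.5 in² (U = 1.0, A_e = A_n). φR_n = 0.75 × 65 × 1.5 = 73.1 kips.
Governing: min(135.2, 160.4, 97.0, 73.1) = 73.1 kips → net-section rupture.

73.1 kips (net-section rupture governs)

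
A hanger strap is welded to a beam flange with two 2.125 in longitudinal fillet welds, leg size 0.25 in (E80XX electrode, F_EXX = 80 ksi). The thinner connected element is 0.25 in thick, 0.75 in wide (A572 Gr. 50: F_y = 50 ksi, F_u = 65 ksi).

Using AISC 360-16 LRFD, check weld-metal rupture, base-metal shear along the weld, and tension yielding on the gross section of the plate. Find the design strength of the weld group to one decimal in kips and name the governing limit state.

8.4 kips (gross-section yield governs)

Weld metal: throat = 0.707×0.25 = 0.17675 in, L = 2×2.125 = 4.25 in. φR_n = 0.75 × 0.6 × 80 × 0.17675 × 4.25 = 27.0 kips.
Base metal shear (0.25 in plate): yield φR_n = 1.0×0.6×50×0.25×4.25 = 31.9 kips; rupture φR_n = 0.75×0.6×65×0.25×4.25 = 31.1 kips; take 31.1 kips (rupture).
Tension yield (gross): A_g = 0.75×0.25 = 0.1875 in². φR_n = 0.90 × 50 × 0.1875 = 8.4 kips.
Governing: min(27.0, 31.1, 8.4) = 8.4 kips → gross-section yield.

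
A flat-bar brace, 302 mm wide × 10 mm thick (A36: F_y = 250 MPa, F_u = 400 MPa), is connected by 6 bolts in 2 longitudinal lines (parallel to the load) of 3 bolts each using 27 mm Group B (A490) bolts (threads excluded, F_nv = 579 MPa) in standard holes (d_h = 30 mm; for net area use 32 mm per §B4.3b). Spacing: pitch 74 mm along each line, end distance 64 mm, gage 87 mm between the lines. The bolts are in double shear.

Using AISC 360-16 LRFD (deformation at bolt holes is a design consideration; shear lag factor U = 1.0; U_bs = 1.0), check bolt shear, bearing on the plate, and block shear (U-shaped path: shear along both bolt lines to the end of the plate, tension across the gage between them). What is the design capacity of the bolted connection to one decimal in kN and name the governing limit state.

Bolt shear: A_b = π(27)²/4 = 572.56 mm². φR_n = 0.75 × 579 × 572.56 × 6 × 2 = 2983.6 kN.
Bearing (10 mm plate, F_u = 400 MPa): end bolts L_c = 64 − 30/2 = 49, R_n = min(1.2×49×10×400, 2.4×27×10×400) = 235.2 kN/bolt; interior L_c = 74 − 30 = 44, R_n = 211.2 kN/bolt. φR_n = 0.75 × (2×235.2 + 4×211.2) = 986.4 kN.
Block shear: shear path 2×[64+2×74] = 2×212 mm, A_gv = 4240, A_nv = 2×(212 − 2.5×32)×10 = 2640 mm²; tension across gage: (87 − 1×32)×10 = 550 mm². R_n = min(0.6×400×2640, 0.6×250×4240) + 1.0×400×550 = min(633.6, 636) + 220 = 853.6 kN. φR_n = 0.75 × 853.6 = 640.2 kN.
Governing: min(2983.6, 986.4, 640.2) = 640.2 kN → block shear.

640.2 kN (block shear governs)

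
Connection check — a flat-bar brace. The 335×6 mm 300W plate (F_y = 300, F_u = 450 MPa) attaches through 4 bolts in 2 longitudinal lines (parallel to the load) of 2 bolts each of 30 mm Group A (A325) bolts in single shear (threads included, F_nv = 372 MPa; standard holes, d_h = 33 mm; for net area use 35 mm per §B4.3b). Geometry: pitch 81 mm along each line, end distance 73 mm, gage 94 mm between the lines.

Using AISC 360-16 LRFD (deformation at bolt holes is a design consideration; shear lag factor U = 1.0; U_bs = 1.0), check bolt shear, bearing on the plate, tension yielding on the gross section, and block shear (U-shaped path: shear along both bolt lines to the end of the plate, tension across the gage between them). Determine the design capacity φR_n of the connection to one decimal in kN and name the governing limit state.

Bolt shear: A_b = π(30)²/4 = 706.86 mm². φR_n = 0.75 × 372 × 706.86 × 4 × 1 = 788.9 kN.
Bearing (6 mm plate, F_u = 450 MPa): end bolts L_c = 73 − 33/2 = 56.5, R_n = min(1.2×56.5×6×450, 2.4×30×6×450) = 183.06 kN/bolt; interior L_c = 81 − 33 = 48, R_n = 155.52 kN/bolt. φR_n = 0.75 × (2×183.06 + 2×155.52) = 507.9 kN.
Tension yield (gross): A_g = 335×6 = 2010 mm². φR_n = 0.90 × 300 × 2010 = 542.7 kN.
Block shear: shear path 2×[73+1×81] = 2×154 mm, A_gv = 1848, A_nv = 2×(154 − 1.5×35)×6 = 1218 mm²; tension across gage: (94 − 1×35)×6 = 354 mm². R_n = min(0.6×450×1218, 0.6×300×1848) + 1.0×450×354 = min(328.86, 332.64) + 159.3 = 488.16 kN. φR_n = 0.75 × 488.16 = 366.1 kN.
Governing: min(788.9, 507.9, 542.7, 366.1) = 366.1 kN → block shear.

366.1 kN (block shear governs)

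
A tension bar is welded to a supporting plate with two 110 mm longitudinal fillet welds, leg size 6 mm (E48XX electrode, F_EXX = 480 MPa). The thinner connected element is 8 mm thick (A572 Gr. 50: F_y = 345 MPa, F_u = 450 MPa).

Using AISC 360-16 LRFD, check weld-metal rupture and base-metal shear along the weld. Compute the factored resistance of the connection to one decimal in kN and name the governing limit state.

Weld metal: throat = 0.707×6 = 4.242 mm, L = 2×110 = 220 mm. φR_n = 0.75 × 0.6 × 480 × 4.242 × 220 = 201.6 kN.
Base metal shear (8 mm plate): yield φR_n = 1.0×0.6×345×8×220 = 364.3 kN; rupture φR_n = 0.75×0.6×450×8×220 = 356.4 kN; take 356.4 kN (rupture).
Governing: min(201.6, 356.4) = 201.6 kN → weld metal.

201.6 kN (weld metal governs)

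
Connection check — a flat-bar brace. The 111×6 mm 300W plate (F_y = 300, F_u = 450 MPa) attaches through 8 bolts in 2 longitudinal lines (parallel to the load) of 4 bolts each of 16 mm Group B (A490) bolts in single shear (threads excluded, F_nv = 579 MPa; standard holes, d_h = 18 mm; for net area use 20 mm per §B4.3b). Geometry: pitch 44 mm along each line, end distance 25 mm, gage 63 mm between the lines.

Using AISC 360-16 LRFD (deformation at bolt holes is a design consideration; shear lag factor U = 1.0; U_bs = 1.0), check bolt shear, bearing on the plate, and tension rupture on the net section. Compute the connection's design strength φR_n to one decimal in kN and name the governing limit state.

Bolt shear: A_b = π(16)²/4 = 201.06 mm². φR_n = 0.75 × 579 × 201.06 × 8 × 1 = 698.5 kN.
Bearing (6 mm plate, F_u = 450 MPa): end bolts L_c = 25 − 18/2 = 16, R_n = min(1.2×16×6×450, 2.4×16×6×450) = 51.84 kN/bolt; interior L_c = 44 − 18 = 26, R_n = 84.24 kN/bolt. φR_n = 0.75 × (2×51.84 + 6×84.24) = 456.8 kN.
Tension rupture (net): A_n = (111 − 2×20)×6 = 426 mm² (U = 1.0, A_e = A_n). φR_n = 0.75 × 450 × 426 = 143.8 kN.
Governing: min(698.5, 456.8, 143.8) = 143.8 kN → net-section rupture.

143.8 kN (net-section rupture governs)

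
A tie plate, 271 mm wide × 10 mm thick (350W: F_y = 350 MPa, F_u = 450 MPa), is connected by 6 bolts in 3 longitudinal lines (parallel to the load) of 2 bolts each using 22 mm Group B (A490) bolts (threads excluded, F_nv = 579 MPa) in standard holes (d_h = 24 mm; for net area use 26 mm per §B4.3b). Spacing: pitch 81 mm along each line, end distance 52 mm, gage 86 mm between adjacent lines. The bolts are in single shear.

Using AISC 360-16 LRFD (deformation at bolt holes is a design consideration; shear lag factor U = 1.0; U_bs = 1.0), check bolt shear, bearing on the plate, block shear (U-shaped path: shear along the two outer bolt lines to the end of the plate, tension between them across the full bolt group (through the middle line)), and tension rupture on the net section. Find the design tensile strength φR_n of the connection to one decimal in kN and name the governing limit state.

Bolt shear: A_b = π(22)²/4 = 380.13 mm². φR_n = 0.75 × 579 × 380.13 × 6 × 1 = 990.4 kN.
Bearing (10 mm plate, F_u = 450 MPa): end bolts L_c = 52 − 24/2 = 40, R_n = min(1.2×40×10×450, 2.4×22×10×450) = 216 kN/bolt; interior L_c = 81 − 24 = 57, R_n = 237.6 kN/bolt. φR_n = 0.75 × (3×216 + 3×237.6) = 1020.6 kN.
Block shear: shear path 2×[52+1×81] = 2×133 mm, A_gv = 2660, A_nv = 2×(133 − 1.5×26)×10 = 1880 mm²; tension across gage: (172 − 2×26)×10 = 1200 mm². R_n = min(0.6×450×1880, 0.6×350×2660) + 1.0×450×1200 = min(507.6, 558.6) + 540 = 1047.6 kN. φR_n = 0.75 × 1047.6 = 785.7 kN.
Tension rupture (net): A_n = (271 − 3×26)×10 = 1930 mm² (U = 1.0, A_e = A_n). φR_n = 0.75 × 450 × 1930 = 651.4 kN.
Governing: min(990.4, 1020.6, 785.7, 651.4) = 651.4 kN → net-section rupture.

651.4 kN (net-section rupture governs)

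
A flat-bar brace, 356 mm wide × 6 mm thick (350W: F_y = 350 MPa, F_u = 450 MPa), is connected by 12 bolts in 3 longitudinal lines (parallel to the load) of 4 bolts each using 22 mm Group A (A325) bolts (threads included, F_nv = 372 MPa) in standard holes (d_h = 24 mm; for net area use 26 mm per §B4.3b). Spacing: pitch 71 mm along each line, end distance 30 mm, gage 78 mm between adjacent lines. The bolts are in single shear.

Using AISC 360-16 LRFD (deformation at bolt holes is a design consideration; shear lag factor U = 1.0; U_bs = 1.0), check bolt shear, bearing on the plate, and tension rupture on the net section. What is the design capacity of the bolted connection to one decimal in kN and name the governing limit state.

Bolt shear: A_b = π(22)²/4 = 380.13 mm². φR_n = 0.75 × 372 × 380.13 × 12 × 1 = 1272.7 kN.
Bearing (6 mm plate, F_u = 450 MPa): end bolts L_c = 30 − 24/2 = 18, R_n = min(1.2×18×6×450, 2.4×22×6×450) = 58.32 kN/bolt; interior L_c = 71 − 24 = 47, R_n = 142.56 kN/bolt. φR_n = 0.75 × (3×58.32 + 9×142.56) = 1093.5 kN.
Tension rupture (net): A_n = (356 − 3×26)×6 = 1668 mm² (U = 1.0, A_e = A_n). φR_n = 0.75 × 450 × 1668 = 563.0 kN.
Governing: min(1272.7, 1093.5, 563.0) = 563.0 kN → net-section rupture.

563.0 kN (net-section rupture governs)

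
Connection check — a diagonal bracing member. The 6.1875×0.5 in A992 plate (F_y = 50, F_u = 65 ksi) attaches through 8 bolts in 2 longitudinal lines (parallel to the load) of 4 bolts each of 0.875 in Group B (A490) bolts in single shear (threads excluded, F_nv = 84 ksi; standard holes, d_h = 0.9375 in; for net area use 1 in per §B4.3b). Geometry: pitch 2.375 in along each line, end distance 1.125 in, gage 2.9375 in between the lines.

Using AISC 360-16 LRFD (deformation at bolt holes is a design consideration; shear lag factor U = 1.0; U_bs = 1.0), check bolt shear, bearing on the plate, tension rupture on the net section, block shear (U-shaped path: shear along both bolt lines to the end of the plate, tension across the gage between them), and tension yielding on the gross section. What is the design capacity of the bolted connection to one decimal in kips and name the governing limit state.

102.1 kips (net-section rupture governs)

Bolt shear: A_b = π(0.875)²/4 = 0.60132 in². φR_n = 0.75 × 84 × 0.60132 × 8 × 1 = 303.1 kips.
Bearing (0.5 in plate, F_u = 65 ksi): end bolts L_c = 1.125 − 0.9375/2 = 0.65625, R_n = min(1.2×0.65625×0.5×65, 2.4×0.875×0.5×65) = 25.594 kips/bolt; interior L_c = 2.375 − 0.9375 = 1.4375, R_n = 56.063 kips/bolt. φR_n = 0.75 × (2×25.594 + 6×56.063) = 290.7 kips.
Tension rupture (net): A_n = (6.1875 − 2×1)×0.5 = 2.0938 in² (U = 1.0, A_e = A_n). φR_n = 0.75 × 65 × 2.0938 = 102.1 kips.
Block shear: shear path 2×[1.125+3×2.375] = 2×8.25 in, A_gv = 8.25, A_nv = 2×(8.25 − 3.5×1)×0.5 = 4.75 in²; tension across gage: (2.9375 − 1×1)×0.5 = 0.96875 in². R_n = min(0.6×65×4.75, 0.6×50×8.25) + 1.0×65×0.96875 = min(185.25, 247.5) + 62.969 = 248.22 kips. φR_n = 0.75 × 248.22 = 186.2 kips.
Tension yield (gross): A_g = 6.1875×0.5 = 3.0938 in². φR_n = 0.90 × 50 × 3.0938 = 139.2 kips.
Governing: min(303.1, 290.7, 102.1, 186.2, 139.2) = 102.1 kips → net-section rupture.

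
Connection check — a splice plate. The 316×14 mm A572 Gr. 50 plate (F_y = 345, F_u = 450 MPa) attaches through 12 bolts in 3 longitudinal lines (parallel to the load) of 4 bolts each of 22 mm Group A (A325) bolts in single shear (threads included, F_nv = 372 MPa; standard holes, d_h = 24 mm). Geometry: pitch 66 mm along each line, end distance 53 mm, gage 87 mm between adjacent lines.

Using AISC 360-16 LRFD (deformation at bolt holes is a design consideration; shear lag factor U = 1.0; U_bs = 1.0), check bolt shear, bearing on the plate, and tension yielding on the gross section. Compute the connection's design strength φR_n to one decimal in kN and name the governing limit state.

Bolt shear: A_b = π(22)²/4 = 380.13 mm². φR_n = 0.75 × 372 × 380.13 × 12 × 1 = 1272.7 kN.
Bearing (14 mm plate, F_u = 450 MPa): end bolts L_c = 53 − 24/2 = 41, R_n = min(1.2×41×14×450, 2.4×22×14×450) = 309.96 kN/bolt; interior L_c = 66 − 24 = 42, R_n = 317.52 kN/bolt. φR_n = 0.75 × (3×309.96 + 9×317.52) = 2840.7 kN.
Tension yield (gross): A_g = 316×14 = 4424 mm². φR_n = 0.90 × 345 × 4424 = 1373.7 kN.
Governing: min(1272.7, 2840.7, 1373.7) = 1272.7 kN → bolt shear.

1272.7 kN (bolt shear governs)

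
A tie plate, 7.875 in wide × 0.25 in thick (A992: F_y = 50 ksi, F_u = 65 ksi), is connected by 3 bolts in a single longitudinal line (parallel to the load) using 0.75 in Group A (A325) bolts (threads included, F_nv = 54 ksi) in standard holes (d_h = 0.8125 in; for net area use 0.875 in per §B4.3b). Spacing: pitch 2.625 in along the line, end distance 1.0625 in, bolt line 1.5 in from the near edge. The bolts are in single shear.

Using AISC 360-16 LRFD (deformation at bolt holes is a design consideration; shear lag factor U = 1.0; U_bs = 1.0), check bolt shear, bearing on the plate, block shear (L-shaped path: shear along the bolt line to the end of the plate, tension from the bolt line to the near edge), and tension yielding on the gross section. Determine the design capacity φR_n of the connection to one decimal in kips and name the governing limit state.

43.1 kips (block shear governs)

Bolt shear: A_b = π(0.75)²/4 = 0.44179 in². φR_n = 0.75 × 54 × 0.44179 × 3 × 1 = 53.7 kips.
Bearing (0.25 in plate, F_u = 65 ksi): end bolts L_c = 1.0625 − 0.8125/2 = 0.65625, R_n = min(1.2×0.65625×0.25×65, 2.4×0.75×0.25×65) = 12.797 kips/bolt; interior L_c = 2.625 − 0.8125 = 1.8125, R_n = 29.25 kips/bolt. φR_n = 0.75 × (1×12.797 + 2×29.25) = 53.5 kips.
Block shear: shear path 1×[1.0625+2×2.625] = 1×6.3125 in, A_gv = 1.5781, A_nv = 1×(6.3125 − 2.5×0.875)×0.25 = 1.0313 in²; tension to near edge: (1.5 − 0.5×0.875)×0.25 = 0.26563 in². R_n = min(0.6×65×1.0313, 0.6×50×1.5781) + 1.0×65×0.26563 = min(40.221, 47.343) + 17.266 = 57.487 kips. φR_n = 0.75 × 57.487 = 43.1 kips.
Tension yield (gross): A_g = 7.875×0.25 = 1.9688 in². φR_n = 0.90 × 50 × 1.9688 = 88.6 kips.
Governing: min(53.7, 53.5, 43.1, 88.6) = 43.1 kips → block shear.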